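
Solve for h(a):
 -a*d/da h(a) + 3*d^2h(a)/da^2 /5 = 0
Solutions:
 h(a) = C1 + C2*erfi(sqrt(30)*a/6)


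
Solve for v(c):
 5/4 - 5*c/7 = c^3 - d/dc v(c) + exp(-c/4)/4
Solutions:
 v(c) = C1 + c^4/4 + 5*c^2/14 - 5*c/4 - 1/exp(c)^(1/4)


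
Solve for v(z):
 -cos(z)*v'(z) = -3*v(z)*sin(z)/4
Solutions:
 v(z) = C1/cos(z)^(3/4)


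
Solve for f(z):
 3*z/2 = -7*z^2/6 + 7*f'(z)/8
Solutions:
 f(z) = C1 + 4*z^3/9 + 6*z^2/7


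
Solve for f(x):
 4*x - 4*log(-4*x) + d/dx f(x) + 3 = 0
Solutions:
 f(x) = C1 - 2*x^2 + 4*x*log(-x) + x*(-7 + 8*log(2))


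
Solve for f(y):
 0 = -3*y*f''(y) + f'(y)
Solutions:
 f(y) = C1 + C2*y^(4/3)


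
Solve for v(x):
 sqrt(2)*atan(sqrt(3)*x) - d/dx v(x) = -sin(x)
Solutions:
 v(x) = C1 + sqrt(2)*(x*atan(sqrt(3)*x) - sqrt(3)*log(3*x^2 + 1)/6) - cos(x)


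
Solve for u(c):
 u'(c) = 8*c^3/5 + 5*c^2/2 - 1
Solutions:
 u(c) = C1 + 2*c^4/5 + 5*c^3/6 - c


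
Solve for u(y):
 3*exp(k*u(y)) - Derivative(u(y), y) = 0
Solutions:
 u(y) = Piecewise((log(-1/(C1*k + 3*k*y))/k, Ne(k, 0)), (nan, True))
 u(y) = Piecewise((C1 + 3*y, Eq(k, 0)), (nan, True))


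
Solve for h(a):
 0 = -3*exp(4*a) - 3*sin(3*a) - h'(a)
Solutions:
 h(a) = C1 - 3*exp(4*a)/4 + cos(3*a)


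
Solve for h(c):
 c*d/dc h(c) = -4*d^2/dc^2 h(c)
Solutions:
 h(c) = C1 + C2*erf(sqrt(2)*c/4)


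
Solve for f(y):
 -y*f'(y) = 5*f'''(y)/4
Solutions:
 f(y) = C1 + Integral(C2*airyai(-10^(2/3)*y/5) + C3*airybi(-10^(2/3)*y/5), y)


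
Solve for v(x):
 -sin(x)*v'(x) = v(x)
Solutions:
 v(x) = C1*sqrt(cos(x) + 1)/sqrt(cos(x) - 1)


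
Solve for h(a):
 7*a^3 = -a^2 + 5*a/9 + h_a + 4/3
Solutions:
 h(a) = C1 + 7*a^4/4 + a^3/3 - 5*a^2/18 - 4*a/3


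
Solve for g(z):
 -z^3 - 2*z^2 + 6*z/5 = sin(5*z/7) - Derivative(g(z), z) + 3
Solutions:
 g(z) = C1 + z^4/4 + 2*z^3/3 - 3*z^2/5 + 3*z - 7*cos(5*z/7)/5


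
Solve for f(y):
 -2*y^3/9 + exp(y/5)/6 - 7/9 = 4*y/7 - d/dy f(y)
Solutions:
 f(y) = C1 + y^4/18 + 2*y^2/7 + 7*y/9 - 5*exp(y/5)/6


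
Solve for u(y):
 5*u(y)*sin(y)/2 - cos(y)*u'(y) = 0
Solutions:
 u(y) = C1/cos(y)^(5/2)


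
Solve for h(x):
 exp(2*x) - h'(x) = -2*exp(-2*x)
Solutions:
 h(x) = C1 + exp(2*x)/2 - exp(-2*x)


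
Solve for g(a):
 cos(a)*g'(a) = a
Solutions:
 g(a) = C1 + Integral(a/cos(a), a)


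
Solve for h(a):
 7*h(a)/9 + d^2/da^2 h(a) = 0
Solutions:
 h(a) = C1*sin(sqrt(7)*a/3) + C2*cos(sqrt(7)*a/3)


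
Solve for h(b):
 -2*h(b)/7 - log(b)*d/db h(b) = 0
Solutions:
 h(b) = C1*exp(-2*li(b)/7)


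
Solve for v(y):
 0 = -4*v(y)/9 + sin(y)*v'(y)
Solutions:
 v(y) = C1*(cos(y) - 1)^(2/9)/(cos(y) + 1)^(2/9)


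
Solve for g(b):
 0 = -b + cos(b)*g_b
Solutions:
 g(b) = C1 + Integral(b/cos(b), b)


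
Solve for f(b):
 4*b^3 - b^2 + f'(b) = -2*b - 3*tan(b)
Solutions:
 f(b) = C1 - b^4 + b^3/3 - b^2 + 3*log(cos(b))


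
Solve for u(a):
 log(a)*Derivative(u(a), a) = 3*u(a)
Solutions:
 u(a) = C1*exp(3*li(a))


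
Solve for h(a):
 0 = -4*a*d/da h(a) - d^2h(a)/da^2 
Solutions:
 h(a) = C1 + C2*erf(sqrt(2)*a)


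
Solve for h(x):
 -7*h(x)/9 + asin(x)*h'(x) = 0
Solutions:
 h(x) = C1*exp(7*Integral(1/asin(x), x)/9)


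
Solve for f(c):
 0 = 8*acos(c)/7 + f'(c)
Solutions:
 f(c) = C1 - 8*c*acos(c)/7 + 8*sqrt(1 - c^2)/7


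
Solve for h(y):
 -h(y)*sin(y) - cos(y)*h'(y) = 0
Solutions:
 h(y) = C1*cos(y)


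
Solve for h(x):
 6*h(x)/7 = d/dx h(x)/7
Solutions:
 h(x) = C1*exp(6*x)


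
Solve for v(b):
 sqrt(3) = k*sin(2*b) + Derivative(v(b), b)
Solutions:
 v(b) = C1 + sqrt(3)*b + k*cos(2*b)/2


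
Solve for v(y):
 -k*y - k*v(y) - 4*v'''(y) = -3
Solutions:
 v(y) = C1*exp(2^(1/3)*y*(-k)^(1/3)/2) + C2*exp(2^(1/3)*y*(-k)^(1/3)*(-1 + sqrt(3)*I)/4) + C3*exp(-2^(1/3)*y*(-k)^(1/3)*(1 + sqrt(3)*I)/4) - y + 3/k


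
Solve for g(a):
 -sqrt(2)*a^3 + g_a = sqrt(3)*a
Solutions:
 g(a) = C1 + sqrt(2)*a^4/4 + sqrt(3)*a^2/2


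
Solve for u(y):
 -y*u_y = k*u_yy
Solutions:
 u(y) = C1 + C2*sqrt(k)*erf(sqrt(2)*y*sqrt(1/k)/2)


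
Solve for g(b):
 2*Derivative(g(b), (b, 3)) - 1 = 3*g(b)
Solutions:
 g(b) = C3*exp(2^(2/3)*3^(1/3)*b/2) + (C1*sin(2^(2/3)*3^(5/6)*b/4) + C2*cos(2^(2/3)*3^(5/6)*b/4))*exp(-2^(2/3)*3^(1/3)*b/4) - 1/3


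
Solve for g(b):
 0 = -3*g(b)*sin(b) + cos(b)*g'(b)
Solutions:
 g(b) = C1/cos(b)^3


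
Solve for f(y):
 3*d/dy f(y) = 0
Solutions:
 f(y) = C1


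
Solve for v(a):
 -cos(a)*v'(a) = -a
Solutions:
 v(a) = C1 + Integral(a/cos(a), a)


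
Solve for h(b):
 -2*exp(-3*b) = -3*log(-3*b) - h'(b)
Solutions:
 h(b) = C1 - 3*b*log(-b) + 3*b*(1 - log(3)) - 2*exp(-3*b)/3


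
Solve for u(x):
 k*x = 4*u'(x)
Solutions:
 u(x) = C1 + k*x^2/8


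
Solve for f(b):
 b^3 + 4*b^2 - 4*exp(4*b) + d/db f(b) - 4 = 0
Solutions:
 f(b) = C1 - b^4/4 - 4*b^3/3 + 4*b + exp(4*b)


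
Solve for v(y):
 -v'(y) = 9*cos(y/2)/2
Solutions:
 v(y) = C1 - 9*sin(y/2)


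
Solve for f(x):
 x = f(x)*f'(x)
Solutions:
 f(x) = -sqrt(C1 + x^2)
 f(x) = sqrt(C1 + x^2)


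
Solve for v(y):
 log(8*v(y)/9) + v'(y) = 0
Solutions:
 Integral(1/(log(_y) - 2*log(3) + 3*log(2)), (_y, v(y))) = C1 - y


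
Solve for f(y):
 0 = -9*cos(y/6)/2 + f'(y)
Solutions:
 f(y) = C1 + 27*sin(y/6)


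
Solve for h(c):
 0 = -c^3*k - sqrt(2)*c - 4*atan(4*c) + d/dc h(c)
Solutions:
 h(c) = C1 + c^4*k/4 + sqrt(2)*c^2/2 + 4*c*atan(4*c) - log(16*c^2 + 1)/2


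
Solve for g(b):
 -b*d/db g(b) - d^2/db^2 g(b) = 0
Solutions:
 g(b) = C1 + C2*erf(sqrt(2)*b/2)


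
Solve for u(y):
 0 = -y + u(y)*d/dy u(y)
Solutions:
 u(y) = -sqrt(C1 + y^2)
 u(y) = sqrt(C1 + y^2)


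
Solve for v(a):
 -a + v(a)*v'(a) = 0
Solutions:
 v(a) = -sqrt(C1 + a^2)
 v(a) = sqrt(C1 + a^2)


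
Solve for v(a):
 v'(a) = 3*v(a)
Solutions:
 v(a) = C1*exp(3*a)


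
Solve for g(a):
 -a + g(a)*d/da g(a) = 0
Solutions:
 g(a) = -sqrt(C1 + a^2)
 g(a) = sqrt(C1 + a^2)


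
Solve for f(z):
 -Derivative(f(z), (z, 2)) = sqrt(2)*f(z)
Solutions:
 f(z) = C1*sin(2^(1/4)*z) + C2*cos(2^(1/4)*z)


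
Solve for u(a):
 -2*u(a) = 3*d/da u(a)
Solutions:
 u(a) = C1*exp(-2*a/3)


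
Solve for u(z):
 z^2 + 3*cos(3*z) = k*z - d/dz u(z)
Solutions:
 u(z) = C1 + k*z^2/2 - z^3/3 - sin(3*z)


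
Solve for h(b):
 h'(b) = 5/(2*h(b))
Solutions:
 h(b) = -sqrt(C1 + 5*b)
 h(b) = sqrt(C1 + 5*b)


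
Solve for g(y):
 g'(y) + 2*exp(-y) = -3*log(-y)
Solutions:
 g(y) = C1 - 3*y*log(-y) + 3*y + 2*exp(-y)


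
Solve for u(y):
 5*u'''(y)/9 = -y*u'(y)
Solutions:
 u(y) = C1 + Integral(C2*airyai(-15^(2/3)*y/5) + C3*airybi(-15^(2/3)*y/5), y)


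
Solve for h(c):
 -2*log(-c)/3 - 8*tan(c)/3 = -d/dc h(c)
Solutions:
 h(c) = C1 + 2*c*log(-c)/3 - 2*c/3 - 8*log(cos(c))/3


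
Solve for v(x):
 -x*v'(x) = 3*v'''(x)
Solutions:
 v(x) = C1 + Integral(C2*airyai(-3^(2/3)*x/3) + C3*airybi(-3^(2/3)*x/3), x)


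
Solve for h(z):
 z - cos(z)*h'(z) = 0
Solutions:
 h(z) = C1 + Integral(z/cos(z), z)


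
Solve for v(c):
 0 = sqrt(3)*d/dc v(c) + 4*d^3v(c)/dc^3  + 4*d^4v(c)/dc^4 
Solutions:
 v(c) = C1 + C2*exp(c*(-2 + (1 + 27*sqrt(3)/8 + sqrt(-4 + (8 + 27*sqrt(3))^2/16)/2)^(-1/3) + (1 + 27*sqrt(3)/8 + sqrt(-4 + (8 + 27*sqrt(3))^2/16)/2)^(1/3))/6)*sin(sqrt(3)*c*(-(1 + 27*sqrt(3)/8 + sqrt(-4 + (2 + 27*sqrt(3)/4)^2)/2)^(1/3) + (1 + 27*sqrt(3)/8 + sqrt(-4 + (2 + 27*sqrt(3)/4)^2)/2)^(-1/3))/6) + C3*exp(c*(-2 + (1 + 27*sqrt(3)/8 + sqrt(-4 + (8 + 27*sqrt(3))^2/16)/2)^(-1/3) + (1 + 27*sqrt(3)/8 + sqrt(-4 + (8 + 27*sqrt(3))^2/16)/2)^(1/3))/6)*cos(sqrt(3)*c*(-(1 + 27*sqrt(3)/8 + sqrt(-4 + (2 + 27*sqrt(3)/4)^2)/2)^(1/3) + (1 + 27*sqrt(3)/8 + sqrt(-4 + (2 + 27*sqrt(3)/4)^2)/2)^(-1/3))/6) + C4*exp(-c*((1 + 27*sqrt(3)/8 + sqrt(-4 + (8 + 27*sqrt(3))^2/16)/2)^(-1/3) + 1 + (1 + 27*sqrt(3)/8 + sqrt(-4 + (8 + 27*sqrt(3))^2/16)/2)^(1/3))/3)


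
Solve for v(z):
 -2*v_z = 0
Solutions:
 v(z) = C1


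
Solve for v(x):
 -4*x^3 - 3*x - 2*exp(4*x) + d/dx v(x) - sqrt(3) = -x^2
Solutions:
 v(x) = C1 + x^4 - x^3/3 + 3*x^2/2 + sqrt(3)*x + exp(4*x)/2


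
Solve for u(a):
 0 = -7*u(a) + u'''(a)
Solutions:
 u(a) = C3*exp(7^(1/3)*a) + (C1*sin(sqrt(3)*7^(1/3)*a/2) + C2*cos(sqrt(3)*7^(1/3)*a/2))*exp(-7^(1/3)*a/2)


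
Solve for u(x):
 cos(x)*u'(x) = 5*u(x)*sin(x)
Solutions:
 u(x) = C1/cos(x)^5


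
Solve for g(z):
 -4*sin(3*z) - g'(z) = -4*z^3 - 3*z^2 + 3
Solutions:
 g(z) = C1 + z^4 + z^3 - 3*z + 4*cos(3*z)/3


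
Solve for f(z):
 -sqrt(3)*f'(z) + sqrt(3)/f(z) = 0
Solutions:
 f(z) = -sqrt(C1 + 2*z)
 f(z) = sqrt(C1 + 2*z)


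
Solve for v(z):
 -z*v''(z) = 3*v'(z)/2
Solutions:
 v(z) = C1 + C2/sqrt(z)


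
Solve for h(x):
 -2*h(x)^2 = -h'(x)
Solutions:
 h(x) = -1/(C1 + 2*x)


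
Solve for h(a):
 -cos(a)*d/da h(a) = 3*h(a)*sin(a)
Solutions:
 h(a) = C1*cos(a)^3


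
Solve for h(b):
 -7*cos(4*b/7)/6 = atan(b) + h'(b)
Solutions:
 h(b) = C1 - b*atan(b) + log(b^2 + 1)/2 - 49*sin(4*b/7)/24


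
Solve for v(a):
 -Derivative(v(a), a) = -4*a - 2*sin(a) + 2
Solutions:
 v(a) = C1 + 2*a^2 - 2*a - 2*cos(a)


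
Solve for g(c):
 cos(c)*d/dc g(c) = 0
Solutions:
 g(c) = C1


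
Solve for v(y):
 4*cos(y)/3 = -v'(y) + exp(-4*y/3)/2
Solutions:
 v(y) = C1 - 4*sin(y)/3 - 3*exp(-4*y/3)/8


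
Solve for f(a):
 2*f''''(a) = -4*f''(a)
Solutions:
 f(a) = C1 + C2*a + C3*sin(sqrt(2)*a) + C4*cos(sqrt(2)*a)


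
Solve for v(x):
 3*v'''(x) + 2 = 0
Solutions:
 v(x) = C1 + C2*x + C3*x^2 - x^3/9


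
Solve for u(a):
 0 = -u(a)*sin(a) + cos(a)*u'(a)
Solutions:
 u(a) = C1/cos(a)


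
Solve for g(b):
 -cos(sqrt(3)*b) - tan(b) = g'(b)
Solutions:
 g(b) = C1 + log(cos(b)) - sqrt(3)*sin(sqrt(3)*b)/3


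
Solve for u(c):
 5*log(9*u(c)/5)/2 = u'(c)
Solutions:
 -2*Integral(1/(log(_y) - log(5) + 2*log(3)), (_y, u(c)))/5 = C1 - c


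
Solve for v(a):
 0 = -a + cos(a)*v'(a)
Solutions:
 v(a) = C1 + Integral(a/cos(a), a)


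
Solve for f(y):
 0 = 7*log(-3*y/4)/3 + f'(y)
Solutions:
 f(y) = C1 - 7*y*log(-y)/3 + 7*y*(-log(3) + 1 + 2*log(2))/3


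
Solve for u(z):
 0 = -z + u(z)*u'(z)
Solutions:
 u(z) = -sqrt(C1 + z^2)
 u(z) = sqrt(C1 + z^2)


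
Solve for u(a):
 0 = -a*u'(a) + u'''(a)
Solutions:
 u(a) = C1 + Integral(C2*airyai(a) + C3*airybi(a), a)


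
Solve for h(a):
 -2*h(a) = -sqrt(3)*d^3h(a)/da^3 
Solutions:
 h(a) = C3*exp(2^(1/3)*3^(5/6)*a/3) + (C1*sin(6^(1/3)*a/2) + C2*cos(6^(1/3)*a/2))*exp(-2^(1/3)*3^(5/6)*a/6)


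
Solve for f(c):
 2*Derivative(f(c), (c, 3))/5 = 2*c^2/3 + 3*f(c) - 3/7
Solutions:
 f(c) = C3*exp(15^(1/3)*2^(2/3)*c/2) - 2*c^2/9 + (C1*sin(2^(2/3)*3^(5/6)*5^(1/3)*c/4) + C2*cos(2^(2/3)*3^(5/6)*5^(1/3)*c/4))*exp(-15^(1/3)*2^(2/3)*c/4) + 1/7


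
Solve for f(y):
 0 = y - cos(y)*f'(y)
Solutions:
 f(y) = C1 + Integral(y/cos(y), y)


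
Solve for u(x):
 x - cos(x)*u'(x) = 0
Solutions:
 u(x) = C1 + Integral(x/cos(x), x)


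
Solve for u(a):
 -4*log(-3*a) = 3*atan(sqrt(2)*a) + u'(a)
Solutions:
 u(a) = C1 - 4*a*log(-a) - 3*a*atan(sqrt(2)*a) - 4*a*log(3) + 4*a + 3*sqrt(2)*log(2*a^2 + 1)/4


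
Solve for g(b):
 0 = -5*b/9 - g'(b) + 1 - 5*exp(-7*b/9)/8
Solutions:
 g(b) = C1 - 5*b^2/18 + b + 45*exp(-7*b/9)/56


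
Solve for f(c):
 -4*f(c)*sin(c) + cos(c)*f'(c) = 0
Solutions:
 f(c) = C1/cos(c)^4


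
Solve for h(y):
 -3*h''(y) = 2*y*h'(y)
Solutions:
 h(y) = C1 + C2*erf(sqrt(3)*y/3)


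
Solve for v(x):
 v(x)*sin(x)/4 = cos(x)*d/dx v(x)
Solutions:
 v(x) = C1/cos(x)^(1/4)


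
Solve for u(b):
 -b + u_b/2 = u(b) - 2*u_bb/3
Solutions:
 u(b) = C1*exp(b*(-3 + sqrt(105))/8) + C2*exp(-b*(3 + sqrt(105))/8) - b - 1/2


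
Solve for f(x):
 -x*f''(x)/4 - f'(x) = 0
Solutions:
 f(x) = C1 + C2/x^3


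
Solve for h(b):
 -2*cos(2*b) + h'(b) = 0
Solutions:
 h(b) = C1 + sin(2*b)


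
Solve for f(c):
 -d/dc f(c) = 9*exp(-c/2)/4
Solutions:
 f(c) = C1 + 9*exp(-c/2)/2


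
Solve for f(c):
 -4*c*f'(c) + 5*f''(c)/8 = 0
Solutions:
 f(c) = C1 + C2*erfi(4*sqrt(5)*c/5)


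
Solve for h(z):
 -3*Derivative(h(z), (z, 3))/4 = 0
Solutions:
 h(z) = C1 + C2*z + C3*z^2


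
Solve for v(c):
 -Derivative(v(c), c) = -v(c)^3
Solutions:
 v(c) = -sqrt(2)*sqrt(-1/(C1 + c))/2
 v(c) = sqrt(2)*sqrt(-1/(C1 + c))/2


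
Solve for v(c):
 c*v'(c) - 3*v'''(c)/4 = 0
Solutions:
 v(c) = C1 + Integral(C2*airyai(6^(2/3)*c/3) + C3*airybi(6^(2/3)*c/3), c)


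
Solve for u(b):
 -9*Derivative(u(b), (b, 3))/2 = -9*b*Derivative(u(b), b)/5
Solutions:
 u(b) = C1 + Integral(C2*airyai(2^(1/3)*5^(2/3)*b/5) + C3*airybi(2^(1/3)*5^(2/3)*b/5), b)


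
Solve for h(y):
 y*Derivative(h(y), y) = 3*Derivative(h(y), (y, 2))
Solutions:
 h(y) = C1 + C2*erfi(sqrt(6)*y/6)


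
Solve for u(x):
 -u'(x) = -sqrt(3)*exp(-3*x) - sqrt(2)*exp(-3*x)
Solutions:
 u(x) = C1 - sqrt(3)*exp(-3*x)/3 - sqrt(2)*exp(-3*x)/3


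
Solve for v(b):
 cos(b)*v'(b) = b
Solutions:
 v(b) = C1 + Integral(b/cos(b), b)


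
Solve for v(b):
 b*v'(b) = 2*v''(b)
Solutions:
 v(b) = C1 + C2*erfi(b/2)


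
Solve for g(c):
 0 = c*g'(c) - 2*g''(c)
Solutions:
 g(c) = C1 + C2*erfi(c/2)


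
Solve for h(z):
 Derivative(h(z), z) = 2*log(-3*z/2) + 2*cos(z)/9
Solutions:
 h(z) = C1 + 2*z*log(-z) - 2*z - 2*z*log(2) + 2*z*log(3) + 2*sin(z)/9


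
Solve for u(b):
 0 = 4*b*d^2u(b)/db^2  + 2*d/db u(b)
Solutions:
 u(b) = C1 + C2*sqrt(b)


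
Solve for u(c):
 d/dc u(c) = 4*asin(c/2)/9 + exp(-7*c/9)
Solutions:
 u(c) = C1 + 4*c*asin(c/2)/9 + 4*sqrt(4 - c^2)/9 - 9*exp(-7*c/9)/7


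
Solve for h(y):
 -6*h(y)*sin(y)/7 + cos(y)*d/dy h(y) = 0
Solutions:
 h(y) = C1/cos(y)^(6/7)


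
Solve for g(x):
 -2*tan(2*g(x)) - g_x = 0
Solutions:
 g(x) = -asin(C1*exp(-4*x))/2 + pi/2
 g(x) = asin(C1*exp(-4*x))/2


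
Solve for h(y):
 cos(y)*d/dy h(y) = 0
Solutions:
 h(y) = C1


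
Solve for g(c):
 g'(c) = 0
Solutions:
 g(c) = C1


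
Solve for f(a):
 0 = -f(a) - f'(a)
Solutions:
 f(a) = C1*exp(-a)


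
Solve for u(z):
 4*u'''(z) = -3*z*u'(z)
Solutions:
 u(z) = C1 + Integral(C2*airyai(-6^(1/3)*z/2) + C3*airybi(-6^(1/3)*z/2), z)


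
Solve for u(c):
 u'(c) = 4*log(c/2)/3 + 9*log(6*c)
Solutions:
 u(c) = C1 + 31*c*log(c)/3 - 31*c/3 + 2*c*log(2)/3 + c*log(2519424)


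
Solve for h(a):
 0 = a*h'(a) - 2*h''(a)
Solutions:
 h(a) = C1 + C2*erfi(a/2)


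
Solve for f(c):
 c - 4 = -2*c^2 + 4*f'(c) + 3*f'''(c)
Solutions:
 f(c) = C1 + C2*sin(2*sqrt(3)*c/3) + C3*cos(2*sqrt(3)*c/3) + c^3/6 + c^2/8 - 7*c/4


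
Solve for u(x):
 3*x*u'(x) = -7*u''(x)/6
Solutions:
 u(x) = C1 + C2*erf(3*sqrt(7)*x/7)


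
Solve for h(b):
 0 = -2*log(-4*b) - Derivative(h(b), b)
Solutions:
 h(b) = C1 - 2*b*log(-b) + 2*b*(1 - 2*log(2))


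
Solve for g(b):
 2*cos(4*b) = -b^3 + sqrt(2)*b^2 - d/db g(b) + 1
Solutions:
 g(b) = C1 - b^4/4 + sqrt(2)*b^3/3 + b - sin(4*b)/2


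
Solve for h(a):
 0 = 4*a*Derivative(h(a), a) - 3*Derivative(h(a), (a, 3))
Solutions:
 h(a) = C1 + Integral(C2*airyai(6^(2/3)*a/3) + C3*airybi(6^(2/3)*a/3), a)


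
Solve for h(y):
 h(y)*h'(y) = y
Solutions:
 h(y) = -sqrt(C1 + y^2)
 h(y) = sqrt(C1 + y^2)


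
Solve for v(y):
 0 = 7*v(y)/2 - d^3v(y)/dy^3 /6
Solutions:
 v(y) = C3*exp(21^(1/3)*y) + (C1*sin(3^(5/6)*7^(1/3)*y/2) + C2*cos(3^(5/6)*7^(1/3)*y/2))*exp(-21^(1/3)*y/2)


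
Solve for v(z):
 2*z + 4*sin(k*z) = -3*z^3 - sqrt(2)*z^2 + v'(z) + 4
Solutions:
 v(z) = C1 + 3*z^4/4 + sqrt(2)*z^3/3 + z^2 - 4*z - 4*cos(k*z)/k


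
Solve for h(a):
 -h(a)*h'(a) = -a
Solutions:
 h(a) = -sqrt(C1 + a^2)
 h(a) = sqrt(C1 + a^2)


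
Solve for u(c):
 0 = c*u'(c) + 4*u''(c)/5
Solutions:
 u(c) = C1 + C2*erf(sqrt(10)*c/4)


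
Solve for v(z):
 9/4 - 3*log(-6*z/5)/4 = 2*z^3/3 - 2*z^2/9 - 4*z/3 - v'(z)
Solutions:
 v(z) = C1 + z^4/6 - 2*z^3/27 - 2*z^2/3 + 3*z*log(-z)/4 + z*(-3 - 3*log(5)/4 + 3*log(6)/4)


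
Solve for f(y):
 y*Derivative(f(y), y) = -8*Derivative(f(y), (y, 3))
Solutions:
 f(y) = C1 + Integral(C2*airyai(-y/2) + C3*airybi(-y/2), y)


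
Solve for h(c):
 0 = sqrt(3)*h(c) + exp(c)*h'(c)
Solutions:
 h(c) = C1*exp(sqrt(3)*exp(-c))


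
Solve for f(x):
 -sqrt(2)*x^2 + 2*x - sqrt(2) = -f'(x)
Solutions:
 f(x) = C1 + sqrt(2)*x^3/3 - x^2 + sqrt(2)*x


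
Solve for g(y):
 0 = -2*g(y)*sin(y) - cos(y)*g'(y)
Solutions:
 g(y) = C1*cos(y)^2


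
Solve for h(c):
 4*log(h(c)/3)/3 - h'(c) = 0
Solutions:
 3*Integral(1/(-log(_y) + log(3)), (_y, h(c)))/4 = C1 - c


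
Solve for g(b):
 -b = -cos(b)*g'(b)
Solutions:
 g(b) = C1 + Integral(b/cos(b), b)


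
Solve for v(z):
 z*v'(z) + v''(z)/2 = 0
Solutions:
 v(z) = C1 + C2*erf(z)


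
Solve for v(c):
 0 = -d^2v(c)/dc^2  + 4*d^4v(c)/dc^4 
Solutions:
 v(c) = C1 + C2*c + C3*exp(-c/2) + C4*exp(c/2)


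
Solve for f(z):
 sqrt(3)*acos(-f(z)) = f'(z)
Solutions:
 Integral(1/acos(-_y), (_y, f(z))) = C1 + sqrt(3)*z


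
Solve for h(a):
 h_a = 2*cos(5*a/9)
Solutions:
 h(a) = C1 + 18*sin(5*a/9)/5


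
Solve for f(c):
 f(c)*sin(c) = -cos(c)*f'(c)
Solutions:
 f(c) = C1*cos(c)


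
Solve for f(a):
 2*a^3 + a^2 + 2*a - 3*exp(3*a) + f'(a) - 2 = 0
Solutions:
 f(a) = C1 - a^4/2 - a^3/3 - a^2 + 2*a + exp(3*a)


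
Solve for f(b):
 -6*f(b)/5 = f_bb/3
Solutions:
 f(b) = C1*sin(3*sqrt(10)*b/5) + C2*cos(3*sqrt(10)*b/5)


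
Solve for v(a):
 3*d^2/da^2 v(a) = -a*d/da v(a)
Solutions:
 v(a) = C1 + C2*erf(sqrt(6)*a/6)


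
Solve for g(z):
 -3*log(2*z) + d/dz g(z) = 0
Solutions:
 g(z) = C1 + 3*z*log(z) - 3*z + z*log(8)


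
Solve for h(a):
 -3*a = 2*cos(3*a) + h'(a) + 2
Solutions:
 h(a) = C1 - 3*a^2/2 - 2*a - 2*sin(3*a)/3


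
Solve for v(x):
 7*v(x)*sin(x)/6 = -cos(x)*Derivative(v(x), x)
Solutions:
 v(x) = C1*cos(x)^(7/6)


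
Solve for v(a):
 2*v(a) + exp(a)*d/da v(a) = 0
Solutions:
 v(a) = C1*exp(2*exp(-a))


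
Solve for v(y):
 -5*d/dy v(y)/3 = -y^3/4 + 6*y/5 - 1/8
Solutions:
 v(y) = C1 + 3*y^4/80 - 9*y^2/25 + 3*y/40


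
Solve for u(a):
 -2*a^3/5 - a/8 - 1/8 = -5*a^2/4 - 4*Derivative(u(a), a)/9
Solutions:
 u(a) = C1 + 9*a^4/40 - 15*a^3/16 + 9*a^2/64 + 9*a/32


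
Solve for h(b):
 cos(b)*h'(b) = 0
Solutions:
 h(b) = C1


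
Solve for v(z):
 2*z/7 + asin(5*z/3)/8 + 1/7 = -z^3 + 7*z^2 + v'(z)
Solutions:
 v(z) = C1 + z^4/4 - 7*z^3/3 + z^2/7 + z*asin(5*z/3)/8 + z/7 + sqrt(9 - 25*z^2)/40


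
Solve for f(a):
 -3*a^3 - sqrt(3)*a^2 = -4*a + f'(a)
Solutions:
 f(a) = C1 - 3*a^4/4 - sqrt(3)*a^3/3 + 2*a^2


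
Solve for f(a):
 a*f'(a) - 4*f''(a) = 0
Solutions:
 f(a) = C1 + C2*erfi(sqrt(2)*a/4)


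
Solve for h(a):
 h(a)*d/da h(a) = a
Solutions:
 h(a) = -sqrt(C1 + a^2)
 h(a) = sqrt(C1 + a^2)


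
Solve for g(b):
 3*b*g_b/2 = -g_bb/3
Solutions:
 g(b) = C1 + C2*erf(3*b/2)


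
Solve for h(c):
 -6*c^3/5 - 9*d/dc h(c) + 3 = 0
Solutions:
 h(c) = C1 - c^4/30 + c/3


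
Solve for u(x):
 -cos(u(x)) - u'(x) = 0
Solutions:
 u(x) = pi - asin((C1 + exp(2*x))/(C1 - exp(2*x)))
 u(x) = asin((C1 + exp(2*x))/(C1 - exp(2*x)))


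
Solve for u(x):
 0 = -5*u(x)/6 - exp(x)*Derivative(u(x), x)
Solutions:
 u(x) = C1*exp(5*exp(-x)/6)


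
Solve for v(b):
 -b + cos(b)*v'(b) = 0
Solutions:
 v(b) = C1 + Integral(b/cos(b), b)


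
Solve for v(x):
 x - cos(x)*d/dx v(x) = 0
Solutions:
 v(x) = C1 + Integral(x/cos(x), x)


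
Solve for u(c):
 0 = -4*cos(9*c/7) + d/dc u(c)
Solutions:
 u(c) = C1 + 28*sin(9*c/7)/9


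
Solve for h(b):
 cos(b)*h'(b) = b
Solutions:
 h(b) = C1 + Integral(b/cos(b), b)


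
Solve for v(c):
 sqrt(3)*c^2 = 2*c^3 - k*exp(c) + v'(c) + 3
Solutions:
 v(c) = C1 - c^4/2 + sqrt(3)*c^3/3 - 3*c + k*exp(c)


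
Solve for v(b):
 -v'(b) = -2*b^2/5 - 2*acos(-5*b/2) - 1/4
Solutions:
 v(b) = C1 + 2*b^3/15 + 2*b*acos(-5*b/2) + b/4 + 2*sqrt(4 - 25*b^2)/5


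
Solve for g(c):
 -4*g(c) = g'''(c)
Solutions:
 g(c) = C3*exp(-2^(2/3)*c) + (C1*sin(2^(2/3)*sqrt(3)*c/2) + C2*cos(2^(2/3)*sqrt(3)*c/2))*exp(2^(2/3)*c/2)


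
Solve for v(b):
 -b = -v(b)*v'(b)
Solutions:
 v(b) = -sqrt(C1 + b^2)
 v(b) = sqrt(C1 + b^2)


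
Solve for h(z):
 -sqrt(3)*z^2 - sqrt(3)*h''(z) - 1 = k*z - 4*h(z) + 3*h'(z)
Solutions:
 h(z) = C1*exp(sqrt(3)*z*(-3 + sqrt(9 + 16*sqrt(3)))/6) + C2*exp(-sqrt(3)*z*(3 + sqrt(9 + 16*sqrt(3)))/6) + k*z/4 + 3*k/16 + sqrt(3)*z^2/4 + 3*sqrt(3)*z/8 + 9*sqrt(3)/32 + 5/8


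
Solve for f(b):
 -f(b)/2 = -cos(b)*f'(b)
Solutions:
 f(b) = C1*(sin(b) + 1)^(1/4)/(sin(b) - 1)^(1/4)


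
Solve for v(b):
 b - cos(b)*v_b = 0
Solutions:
 v(b) = C1 + Integral(b/cos(b), b)


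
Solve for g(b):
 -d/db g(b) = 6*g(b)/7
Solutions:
 g(b) = C1*exp(-6*b/7)


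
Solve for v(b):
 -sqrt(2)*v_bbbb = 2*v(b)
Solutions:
 v(b) = (C1*sin(2^(5/8)*b/2) + C2*cos(2^(5/8)*b/2))*exp(-2^(5/8)*b/2) + (C3*sin(2^(5/8)*b/2) + C4*cos(2^(5/8)*b/2))*exp(2^(5/8)*b/2)


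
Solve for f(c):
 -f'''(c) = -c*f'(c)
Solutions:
 f(c) = C1 + Integral(C2*airyai(c) + C3*airybi(c), c)


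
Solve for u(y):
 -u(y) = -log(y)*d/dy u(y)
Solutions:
 u(y) = C1*exp(li(y))


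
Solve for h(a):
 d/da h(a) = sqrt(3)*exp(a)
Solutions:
 h(a) = C1 + sqrt(3)*exp(a)


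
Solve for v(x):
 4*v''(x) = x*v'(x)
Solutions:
 v(x) = C1 + C2*erfi(sqrt(2)*x/4)


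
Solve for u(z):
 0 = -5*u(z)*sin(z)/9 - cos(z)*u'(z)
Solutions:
 u(z) = C1*cos(z)^(5/9)


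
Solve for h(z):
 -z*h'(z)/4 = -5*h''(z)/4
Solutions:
 h(z) = C1 + C2*erfi(sqrt(10)*z/10)


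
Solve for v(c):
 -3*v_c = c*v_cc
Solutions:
 v(c) = C1 + C2/c^2


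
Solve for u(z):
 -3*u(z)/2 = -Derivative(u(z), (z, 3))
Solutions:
 u(z) = C3*exp(2^(2/3)*3^(1/3)*z/2) + (C1*sin(2^(2/3)*3^(5/6)*z/4) + C2*cos(2^(2/3)*3^(5/6)*z/4))*exp(-2^(2/3)*3^(1/3)*z/4)


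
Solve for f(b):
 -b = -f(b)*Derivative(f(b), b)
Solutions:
 f(b) = -sqrt(C1 + b^2)
 f(b) = sqrt(C1 + b^2)


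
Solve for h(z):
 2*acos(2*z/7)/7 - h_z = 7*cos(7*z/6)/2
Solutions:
 h(z) = C1 + 2*z*acos(2*z/7)/7 - sqrt(49 - 4*z^2)/7 - 3*sin(7*z/6)


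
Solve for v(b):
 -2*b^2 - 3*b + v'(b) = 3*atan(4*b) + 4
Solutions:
 v(b) = C1 + 2*b^3/3 + 3*b^2/2 + 3*b*atan(4*b) + 4*b - 3*log(16*b^2 + 1)/8


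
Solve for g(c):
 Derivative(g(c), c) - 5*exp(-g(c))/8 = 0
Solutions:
 g(c) = log(C1 + 5*c/8)


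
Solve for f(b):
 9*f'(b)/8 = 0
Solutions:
 f(b) = C1


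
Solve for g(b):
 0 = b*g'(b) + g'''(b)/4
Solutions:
 g(b) = C1 + Integral(C2*airyai(-2^(2/3)*b) + C3*airybi(-2^(2/3)*b), b)


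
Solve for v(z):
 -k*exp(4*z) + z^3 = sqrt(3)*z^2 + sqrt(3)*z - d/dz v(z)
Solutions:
 v(z) = C1 + k*exp(4*z)/4 - z^4/4 + sqrt(3)*z^3/3 + sqrt(3)*z^2/2


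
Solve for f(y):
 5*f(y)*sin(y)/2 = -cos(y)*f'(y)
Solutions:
 f(y) = C1*cos(y)^(5/2)


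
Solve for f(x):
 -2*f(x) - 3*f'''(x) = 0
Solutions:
 f(x) = C3*exp(-2^(1/3)*3^(2/3)*x/3) + (C1*sin(2^(1/3)*3^(1/6)*x/2) + C2*cos(2^(1/3)*3^(1/6)*x/2))*exp(2^(1/3)*3^(2/3)*x/6)


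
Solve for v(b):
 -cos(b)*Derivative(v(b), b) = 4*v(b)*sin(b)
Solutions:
 v(b) = C1*cos(b)^4


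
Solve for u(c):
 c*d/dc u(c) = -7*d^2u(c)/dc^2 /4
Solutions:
 u(c) = C1 + C2*erf(sqrt(14)*c/7)


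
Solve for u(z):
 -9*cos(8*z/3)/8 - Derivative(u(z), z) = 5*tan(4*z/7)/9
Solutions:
 u(z) = C1 + 35*log(cos(4*z/7))/36 - 27*sin(8*z/3)/64


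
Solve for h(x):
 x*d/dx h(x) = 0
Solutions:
 h(x) = C1


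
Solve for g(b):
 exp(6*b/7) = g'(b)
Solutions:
 g(b) = C1 + 7*exp(6*b/7)/6


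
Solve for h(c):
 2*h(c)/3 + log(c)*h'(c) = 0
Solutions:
 h(c) = C1*exp(-2*li(c)/3)


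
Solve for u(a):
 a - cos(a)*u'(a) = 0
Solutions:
 u(a) = C1 + Integral(a/cos(a), a)


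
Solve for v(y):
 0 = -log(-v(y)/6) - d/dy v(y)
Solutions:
 Integral(1/(log(-_y) - log(6)), (_y, v(y))) = C1 - y


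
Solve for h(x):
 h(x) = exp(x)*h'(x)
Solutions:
 h(x) = C1*exp(-exp(-x))


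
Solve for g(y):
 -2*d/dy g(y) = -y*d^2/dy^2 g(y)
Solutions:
 g(y) = C1 + C2*y^3


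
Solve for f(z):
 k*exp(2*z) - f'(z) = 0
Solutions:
 f(z) = C1 + k*exp(2*z)/2


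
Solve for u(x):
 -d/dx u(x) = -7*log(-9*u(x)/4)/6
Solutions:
 -6*Integral(1/(log(-_y) - 2*log(2) + 2*log(3)), (_y, u(x)))/7 = C1 - x


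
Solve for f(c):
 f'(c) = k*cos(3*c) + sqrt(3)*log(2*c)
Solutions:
 f(c) = C1 + sqrt(3)*c*(log(c) - 1) + sqrt(3)*c*log(2) + k*sin(3*c)/3


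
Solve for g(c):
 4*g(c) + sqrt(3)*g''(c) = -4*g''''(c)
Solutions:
 g(c) = (C1*sin(c*cos(atan(sqrt(183)/3)/2)) + C2*cos(c*cos(atan(sqrt(183)/3)/2)))*exp(-c*sin(atan(sqrt(183)/3)/2)) + (C3*sin(c*cos(atan(sqrt(183)/3)/2)) + C4*cos(c*cos(atan(sqrt(183)/3)/2)))*exp(c*sin(atan(sqrt(183)/3)/2))


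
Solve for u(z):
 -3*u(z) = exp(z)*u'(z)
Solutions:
 u(z) = C1*exp(3*exp(-z))


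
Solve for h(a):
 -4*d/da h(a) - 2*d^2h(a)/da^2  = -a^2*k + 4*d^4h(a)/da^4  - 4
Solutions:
 h(a) = C1 + C2*exp(-6^(1/3)*a*(-(18 + sqrt(330))^(1/3) + 6^(1/3)/(18 + sqrt(330))^(1/3))/12)*sin(2^(1/3)*3^(1/6)*a*(3*2^(1/3)/(18 + sqrt(330))^(1/3) + 3^(2/3)*(18 + sqrt(330))^(1/3))/12) + C3*exp(-6^(1/3)*a*(-(18 + sqrt(330))^(1/3) + 6^(1/3)/(18 + sqrt(330))^(1/3))/12)*cos(2^(1/3)*3^(1/6)*a*(3*2^(1/3)/(18 + sqrt(330))^(1/3) + 3^(2/3)*(18 + sqrt(330))^(1/3))/12) + C4*exp(6^(1/3)*a*(-(18 + sqrt(330))^(1/3) + 6^(1/3)/(18 + sqrt(330))^(1/3))/6) + a^3*k/12 - a^2*k/8 + a*k/8 + a


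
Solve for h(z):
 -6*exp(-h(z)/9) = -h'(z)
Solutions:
 h(z) = 9*log(C1 + 2*z/3)


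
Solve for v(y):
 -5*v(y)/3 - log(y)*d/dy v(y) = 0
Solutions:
 v(y) = C1*exp(-5*li(y)/3)


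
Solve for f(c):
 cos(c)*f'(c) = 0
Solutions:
 f(c) = C1


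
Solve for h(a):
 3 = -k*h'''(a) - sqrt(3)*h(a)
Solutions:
 h(a) = C1*exp(3^(1/6)*a*(-1/k)^(1/3)) + C2*exp(a*(-1/k)^(1/3)*(-3^(1/6) + 3^(2/3)*I)/2) + C3*exp(-a*(-1/k)^(1/3)*(3^(1/6) + 3^(2/3)*I)/2) - sqrt(3)


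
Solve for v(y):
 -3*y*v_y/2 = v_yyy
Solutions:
 v(y) = C1 + Integral(C2*airyai(-2^(2/3)*3^(1/3)*y/2) + C3*airybi(-2^(2/3)*3^(1/3)*y/2), y)


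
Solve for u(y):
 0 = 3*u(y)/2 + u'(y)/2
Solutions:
 u(y) = C1*exp(-3*y)


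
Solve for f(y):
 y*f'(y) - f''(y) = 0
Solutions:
 f(y) = C1 + C2*erfi(sqrt(2)*y/2)


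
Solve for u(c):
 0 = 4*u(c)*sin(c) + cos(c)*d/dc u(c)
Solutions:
 u(c) = C1*cos(c)^4


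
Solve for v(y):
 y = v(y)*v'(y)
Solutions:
 v(y) = -sqrt(C1 + y^2)
 v(y) = sqrt(C1 + y^2)


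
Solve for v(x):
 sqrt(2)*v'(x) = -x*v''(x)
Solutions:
 v(x) = C1 + C2*x^(1 - sqrt(2))


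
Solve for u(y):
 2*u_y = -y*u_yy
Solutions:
 u(y) = C1 + C2/y


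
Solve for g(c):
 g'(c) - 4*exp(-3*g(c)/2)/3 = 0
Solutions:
 g(c) = 2*log(C1 + 2*c)/3
 g(c) = 2*log((-1 - sqrt(3)*I)*(C1 + 2*c)^(1/3)/2)
 g(c) = 2*log((-1 + sqrt(3)*I)*(C1 + 2*c)^(1/3)/2)


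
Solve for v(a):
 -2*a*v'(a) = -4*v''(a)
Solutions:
 v(a) = C1 + C2*erfi(a/2)


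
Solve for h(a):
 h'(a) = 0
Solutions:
 h(a) = C1


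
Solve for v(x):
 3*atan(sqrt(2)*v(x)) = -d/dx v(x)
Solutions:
 Integral(1/atan(sqrt(2)*_y), (_y, v(x))) = C1 - 3*x


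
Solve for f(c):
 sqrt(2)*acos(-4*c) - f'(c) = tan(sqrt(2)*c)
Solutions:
 f(c) = C1 + sqrt(2)*(c*acos(-4*c) + sqrt(1 - 16*c^2)/4) + sqrt(2)*log(cos(sqrt(2)*c))/2


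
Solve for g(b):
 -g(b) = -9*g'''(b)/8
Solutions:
 g(b) = C3*exp(2*3^(1/3)*b/3) + (C1*sin(3^(5/6)*b/3) + C2*cos(3^(5/6)*b/3))*exp(-3^(1/3)*b/3)


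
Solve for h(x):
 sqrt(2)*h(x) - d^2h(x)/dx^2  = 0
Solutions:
 h(x) = C1*exp(-2^(1/4)*x) + C2*exp(2^(1/4)*x)


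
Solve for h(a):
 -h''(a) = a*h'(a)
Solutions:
 h(a) = C1 + C2*erf(sqrt(2)*a/2)


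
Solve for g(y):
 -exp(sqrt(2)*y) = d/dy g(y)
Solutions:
 g(y) = C1 - sqrt(2)*exp(sqrt(2)*y)/2


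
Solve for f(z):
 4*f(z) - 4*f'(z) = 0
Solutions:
 f(z) = C1*exp(z)


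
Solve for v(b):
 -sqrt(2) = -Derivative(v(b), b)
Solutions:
 v(b) = C1 + sqrt(2)*b


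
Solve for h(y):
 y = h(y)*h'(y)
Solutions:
 h(y) = -sqrt(C1 + y^2)
 h(y) = sqrt(C1 + y^2)


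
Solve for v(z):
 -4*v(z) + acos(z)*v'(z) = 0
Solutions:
 v(z) = C1*exp(4*Integral(1/acos(z), z))


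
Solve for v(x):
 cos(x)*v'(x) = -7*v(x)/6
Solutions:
 v(x) = C1*(sin(x) - 1)^(7/12)/(sin(x) + 1)^(7/12)


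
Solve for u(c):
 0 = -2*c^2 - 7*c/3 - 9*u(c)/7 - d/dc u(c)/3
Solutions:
 u(c) = C1*exp(-27*c/7) - 14*c^2/9 - 245*c/243 + 1715/6561


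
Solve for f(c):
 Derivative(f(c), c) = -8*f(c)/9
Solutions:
 f(c) = C1*exp(-8*c/9)


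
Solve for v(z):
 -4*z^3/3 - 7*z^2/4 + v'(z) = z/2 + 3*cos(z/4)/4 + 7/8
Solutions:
 v(z) = C1 + z^4/3 + 7*z^3/12 + z^2/4 + 7*z/8 + 3*sin(z/4)


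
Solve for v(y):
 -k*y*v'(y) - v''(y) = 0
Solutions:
 v(y) = Piecewise((-sqrt(2)*sqrt(pi)*C1*erf(sqrt(2)*sqrt(k)*y/2)/(2*sqrt(k)) - C2, (k > 0) | (k < 0)), (-C1*y - C2, True))


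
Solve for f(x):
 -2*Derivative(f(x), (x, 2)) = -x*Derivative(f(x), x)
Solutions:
 f(x) = C1 + C2*erfi(x/2)


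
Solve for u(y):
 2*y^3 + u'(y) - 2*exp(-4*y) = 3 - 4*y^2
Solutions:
 u(y) = C1 - y^4/2 - 4*y^3/3 + 3*y - exp(-4*y)/2


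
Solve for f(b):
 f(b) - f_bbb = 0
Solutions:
 f(b) = C3*exp(b) + (C1*sin(sqrt(3)*b/2) + C2*cos(sqrt(3)*b/2))*exp(-b/2)


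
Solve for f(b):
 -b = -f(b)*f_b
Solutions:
 f(b) = -sqrt(C1 + b^2)
 f(b) = sqrt(C1 + b^2)


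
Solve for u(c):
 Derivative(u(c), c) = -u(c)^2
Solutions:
 u(c) = 1/(C1 + c)


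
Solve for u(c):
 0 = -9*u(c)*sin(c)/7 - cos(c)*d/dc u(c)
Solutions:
 u(c) = C1*cos(c)^(9/7)


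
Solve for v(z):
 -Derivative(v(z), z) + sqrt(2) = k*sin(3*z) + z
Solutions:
 v(z) = C1 + k*cos(3*z)/3 - z^2/2 + sqrt(2)*z


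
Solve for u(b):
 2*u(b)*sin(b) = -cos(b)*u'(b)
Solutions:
 u(b) = C1*cos(b)^2


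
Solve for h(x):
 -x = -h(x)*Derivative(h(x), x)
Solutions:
 h(x) = -sqrt(C1 + x^2)
 h(x) = sqrt(C1 + x^2)


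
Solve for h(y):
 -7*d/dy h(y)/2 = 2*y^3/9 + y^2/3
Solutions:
 h(y) = C1 - y^4/63 - 2*y^3/63


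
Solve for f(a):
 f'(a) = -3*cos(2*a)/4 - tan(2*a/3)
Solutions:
 f(a) = C1 + 3*log(cos(2*a/3))/2 - 3*sin(2*a)/8


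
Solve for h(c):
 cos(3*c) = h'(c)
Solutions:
 h(c) = C1 + sin(3*c)/3


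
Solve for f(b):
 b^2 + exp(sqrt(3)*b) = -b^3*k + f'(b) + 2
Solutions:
 f(b) = C1 + b^4*k/4 + b^3/3 - 2*b + sqrt(3)*exp(sqrt(3)*b)/3


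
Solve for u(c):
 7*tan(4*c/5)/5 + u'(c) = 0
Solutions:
 u(c) = C1 + 7*log(cos(4*c/5))/4


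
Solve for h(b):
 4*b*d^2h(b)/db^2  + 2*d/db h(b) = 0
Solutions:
 h(b) = C1 + C2*sqrt(b)


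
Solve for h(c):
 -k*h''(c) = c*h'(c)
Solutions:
 h(c) = C1 + C2*sqrt(k)*erf(sqrt(2)*c*sqrt(1/k)/2)


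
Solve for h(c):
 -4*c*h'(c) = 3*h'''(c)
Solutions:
 h(c) = C1 + Integral(C2*airyai(-6^(2/3)*c/3) + C3*airybi(-6^(2/3)*c/3), c)


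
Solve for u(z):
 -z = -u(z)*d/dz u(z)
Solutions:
 u(z) = -sqrt(C1 + z^2)
 u(z) = sqrt(C1 + z^2)


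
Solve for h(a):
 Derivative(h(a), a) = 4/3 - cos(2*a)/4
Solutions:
 h(a) = C1 + 4*a/3 - sin(2*a)/8


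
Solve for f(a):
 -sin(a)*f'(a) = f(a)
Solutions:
 f(a) = C1*sqrt(cos(a) + 1)/sqrt(cos(a) - 1)


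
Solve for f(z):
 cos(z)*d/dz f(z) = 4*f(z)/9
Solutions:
 f(z) = C1*(sin(z) + 1)^(2/9)/(sin(z) - 1)^(2/9)


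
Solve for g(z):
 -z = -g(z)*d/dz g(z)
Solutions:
 g(z) = -sqrt(C1 + z^2)
 g(z) = sqrt(C1 + z^2)


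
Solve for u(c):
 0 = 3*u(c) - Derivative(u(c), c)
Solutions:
 u(c) = C1*exp(3*c)


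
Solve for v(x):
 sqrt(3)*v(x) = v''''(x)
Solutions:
 v(x) = C1*exp(-3^(1/8)*x) + C2*exp(3^(1/8)*x) + C3*sin(3^(1/8)*x) + C4*cos(3^(1/8)*x)


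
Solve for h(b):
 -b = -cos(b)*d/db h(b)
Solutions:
 h(b) = C1 + Integral(b/cos(b), b)


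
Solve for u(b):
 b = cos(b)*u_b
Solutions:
 u(b) = C1 + Integral(b/cos(b), b)


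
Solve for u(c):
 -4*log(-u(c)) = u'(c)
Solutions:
 -li(-u(c)) = C1 - 4*c


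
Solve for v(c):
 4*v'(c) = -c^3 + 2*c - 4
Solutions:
 v(c) = C1 - c^4/16 + c^2/4 - c


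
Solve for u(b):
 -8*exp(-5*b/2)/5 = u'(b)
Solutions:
 u(b) = C1 + 16*exp(-5*b/2)/25


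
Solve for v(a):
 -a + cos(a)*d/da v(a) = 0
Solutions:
 v(a) = C1 + Integral(a/cos(a), a)


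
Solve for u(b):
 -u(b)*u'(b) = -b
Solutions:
 u(b) = -sqrt(C1 + b^2)
 u(b) = sqrt(C1 + b^2)


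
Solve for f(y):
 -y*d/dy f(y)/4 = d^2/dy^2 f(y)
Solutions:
 f(y) = C1 + C2*erf(sqrt(2)*y/4)


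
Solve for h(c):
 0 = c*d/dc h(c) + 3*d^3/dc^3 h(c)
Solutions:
 h(c) = C1 + Integral(C2*airyai(-3^(2/3)*c/3) + C3*airybi(-3^(2/3)*c/3), c)


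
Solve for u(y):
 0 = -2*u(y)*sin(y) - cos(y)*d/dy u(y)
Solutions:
 u(y) = C1*cos(y)^2


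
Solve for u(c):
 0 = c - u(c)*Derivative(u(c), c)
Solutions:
 u(c) = -sqrt(C1 + c^2)
 u(c) = sqrt(C1 + c^2)


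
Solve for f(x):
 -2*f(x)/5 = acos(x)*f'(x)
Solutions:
 f(x) = C1*exp(-2*Integral(1/acos(x), x)/5)


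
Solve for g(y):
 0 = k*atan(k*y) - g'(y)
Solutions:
 g(y) = C1 + k*Piecewise((y*atan(k*y) - log(k^2*y^2 + 1)/(2*k), Ne(k, 0)), (0, True))


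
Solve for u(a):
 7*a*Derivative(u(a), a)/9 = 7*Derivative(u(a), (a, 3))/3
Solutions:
 u(a) = C1 + Integral(C2*airyai(3^(2/3)*a/3) + C3*airybi(3^(2/3)*a/3), a)


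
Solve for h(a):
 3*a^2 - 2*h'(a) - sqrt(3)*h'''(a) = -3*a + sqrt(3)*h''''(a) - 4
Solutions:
 h(a) = C1 + C2*exp(a*(-2 + (1 + 9*sqrt(3) + sqrt(-1 + (1 + 9*sqrt(3))^2))^(-1/3) + (1 + 9*sqrt(3) + sqrt(-1 + (1 + 9*sqrt(3))^2))^(1/3))/6)*sin(sqrt(3)*a*(-(1 + 9*sqrt(3) + sqrt(-1 + (1 + 9*sqrt(3))^2))^(1/3) + (1 + 9*sqrt(3) + sqrt(-1 + (1 + 9*sqrt(3))^2))^(-1/3))/6) + C3*exp(a*(-2 + (1 + 9*sqrt(3) + sqrt(-1 + (1 + 9*sqrt(3))^2))^(-1/3) + (1 + 9*sqrt(3) + sqrt(-1 + (1 + 9*sqrt(3))^2))^(1/3))/6)*cos(sqrt(3)*a*(-(1 + 9*sqrt(3) + sqrt(-1 + (1 + 9*sqrt(3))^2))^(1/3) + (1 + 9*sqrt(3) + sqrt(-1 + (1 + 9*sqrt(3))^2))^(-1/3))/6) + C4*exp(-a*((1 + 9*sqrt(3) + sqrt(-1 + (1 + 9*sqrt(3))^2))^(-1/3) + 1 + (1 + 9*sqrt(3) + sqrt(-1 + (1 + 9*sqrt(3))^2))^(1/3))/3) + a^3/2 + 3*a^2/4 - 3*sqrt(3)*a/2 + 2*a


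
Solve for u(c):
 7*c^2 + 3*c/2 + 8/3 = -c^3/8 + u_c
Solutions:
 u(c) = C1 + c^4/32 + 7*c^3/3 + 3*c^2/4 + 8*c/3


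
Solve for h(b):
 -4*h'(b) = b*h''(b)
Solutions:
 h(b) = C1 + C2/b^3


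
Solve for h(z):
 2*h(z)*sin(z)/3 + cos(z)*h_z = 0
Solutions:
 h(z) = C1*cos(z)^(2/3)


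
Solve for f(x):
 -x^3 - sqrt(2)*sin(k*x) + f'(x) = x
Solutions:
 f(x) = C1 + x^4/4 + x^2/2 - sqrt(2)*cos(k*x)/k


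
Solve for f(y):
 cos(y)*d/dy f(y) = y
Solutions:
 f(y) = C1 + Integral(y/cos(y), y)


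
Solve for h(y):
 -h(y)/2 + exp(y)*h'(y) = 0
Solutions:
 h(y) = C1*exp(-exp(-y)/2)


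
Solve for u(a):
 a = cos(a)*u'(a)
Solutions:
 u(a) = C1 + Integral(a/cos(a), a)


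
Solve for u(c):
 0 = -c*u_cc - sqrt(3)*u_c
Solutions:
 u(c) = C1 + C2*c^(1 - sqrt(3))


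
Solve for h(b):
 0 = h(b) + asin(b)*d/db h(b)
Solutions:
 h(b) = C1*exp(-Integral(1/asin(b), b))


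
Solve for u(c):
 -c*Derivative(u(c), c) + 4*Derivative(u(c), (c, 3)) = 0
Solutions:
 u(c) = C1 + Integral(C2*airyai(2^(1/3)*c/2) + C3*airybi(2^(1/3)*c/2), c)


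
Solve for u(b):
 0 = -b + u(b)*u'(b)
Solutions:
 u(b) = -sqrt(C1 + b^2)
 u(b) = sqrt(C1 + b^2)


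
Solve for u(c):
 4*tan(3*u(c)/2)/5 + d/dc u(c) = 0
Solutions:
 u(c) = -2*asin(C1*exp(-6*c/5))/3 + 2*pi/3
 u(c) = 2*asin(C1*exp(-6*c/5))/3


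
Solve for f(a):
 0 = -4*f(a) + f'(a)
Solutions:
 f(a) = C1*exp(4*a)


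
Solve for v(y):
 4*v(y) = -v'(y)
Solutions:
 v(y) = C1*exp(-4*y)


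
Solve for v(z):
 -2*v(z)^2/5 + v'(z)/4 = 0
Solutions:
 v(z) = -5/(C1 + 8*z)


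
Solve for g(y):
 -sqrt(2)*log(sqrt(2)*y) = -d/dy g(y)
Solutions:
 g(y) = C1 + sqrt(2)*y*log(y) - sqrt(2)*y + sqrt(2)*y*log(2)/2


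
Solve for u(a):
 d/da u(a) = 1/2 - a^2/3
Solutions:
 u(a) = C1 - a^3/9 + a/2


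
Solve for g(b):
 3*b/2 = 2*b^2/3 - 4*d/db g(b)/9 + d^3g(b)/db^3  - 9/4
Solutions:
 g(b) = C1 + C2*exp(-2*b/3) + C3*exp(2*b/3) + b^3/2 - 27*b^2/16 + 27*b/16


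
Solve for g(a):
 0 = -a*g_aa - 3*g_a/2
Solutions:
 g(a) = C1 + C2/sqrt(a)


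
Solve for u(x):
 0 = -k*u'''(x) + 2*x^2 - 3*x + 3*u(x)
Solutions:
 u(x) = C1*exp(3^(1/3)*x*(1/k)^(1/3)) + C2*exp(x*(-3^(1/3) + 3^(5/6)*I)*(1/k)^(1/3)/2) + C3*exp(-x*(3^(1/3) + 3^(5/6)*I)*(1/k)^(1/3)/2) - 2*x^2/3 + x


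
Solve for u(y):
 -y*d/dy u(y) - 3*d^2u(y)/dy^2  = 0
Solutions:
 u(y) = C1 + C2*erf(sqrt(6)*y/6)


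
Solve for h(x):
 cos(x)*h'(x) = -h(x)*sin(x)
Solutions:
 h(x) = C1*cos(x)


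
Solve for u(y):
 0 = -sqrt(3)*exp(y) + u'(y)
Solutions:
 u(y) = C1 + sqrt(3)*exp(y)


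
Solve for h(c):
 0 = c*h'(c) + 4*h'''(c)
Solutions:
 h(c) = C1 + Integral(C2*airyai(-2^(1/3)*c/2) + C3*airybi(-2^(1/3)*c/2), c)


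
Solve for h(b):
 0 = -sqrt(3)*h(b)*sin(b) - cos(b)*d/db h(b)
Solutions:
 h(b) = C1*cos(b)^(sqrt(3))


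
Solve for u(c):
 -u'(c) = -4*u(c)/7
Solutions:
 u(c) = C1*exp(4*c/7)


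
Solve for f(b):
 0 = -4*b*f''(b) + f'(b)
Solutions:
 f(b) = C1 + C2*b^(5/4)


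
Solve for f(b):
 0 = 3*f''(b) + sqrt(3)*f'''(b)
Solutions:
 f(b) = C1 + C2*b + C3*exp(-sqrt(3)*b)


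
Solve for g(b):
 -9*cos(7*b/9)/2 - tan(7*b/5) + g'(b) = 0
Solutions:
 g(b) = C1 - 5*log(cos(7*b/5))/7 + 81*sin(7*b/9)/14


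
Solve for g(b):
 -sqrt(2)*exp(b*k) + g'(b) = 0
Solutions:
 g(b) = C1 + sqrt(2)*exp(b*k)/k


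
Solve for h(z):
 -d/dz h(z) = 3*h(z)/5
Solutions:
 h(z) = C1*exp(-3*z/5)


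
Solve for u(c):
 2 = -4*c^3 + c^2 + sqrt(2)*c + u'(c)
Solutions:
 u(c) = C1 + c^4 - c^3/3 - sqrt(2)*c^2/2 + 2*c


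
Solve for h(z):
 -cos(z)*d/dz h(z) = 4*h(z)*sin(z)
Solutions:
 h(z) = C1*cos(z)^4


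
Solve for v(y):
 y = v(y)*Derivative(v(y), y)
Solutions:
 v(y) = -sqrt(C1 + y^2)
 v(y) = sqrt(C1 + y^2)


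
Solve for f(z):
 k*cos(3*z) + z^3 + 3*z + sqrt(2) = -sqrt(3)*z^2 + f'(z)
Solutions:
 f(z) = C1 + k*sin(3*z)/3 + z^4/4 + sqrt(3)*z^3/3 + 3*z^2/2 + sqrt(2)*z


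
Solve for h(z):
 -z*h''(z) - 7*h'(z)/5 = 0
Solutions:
 h(z) = C1 + C2/z^(2/5)


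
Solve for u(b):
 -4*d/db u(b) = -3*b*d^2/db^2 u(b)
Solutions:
 u(b) = C1 + C2*b^(7/3)


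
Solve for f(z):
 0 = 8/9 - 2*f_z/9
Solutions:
 f(z) = C1 + 4*z


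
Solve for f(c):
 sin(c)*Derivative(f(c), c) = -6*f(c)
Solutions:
 f(c) = C1*(cos(c)^3 + 3*cos(c)^2 + 3*cos(c) + 1)/(cos(c)^3 - 3*cos(c)^2 + 3*cos(c) - 1)


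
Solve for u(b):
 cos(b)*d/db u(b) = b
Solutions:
 u(b) = C1 + Integral(b/cos(b), b)


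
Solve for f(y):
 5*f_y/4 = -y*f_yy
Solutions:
 f(y) = C1 + C2/y^(1/4)


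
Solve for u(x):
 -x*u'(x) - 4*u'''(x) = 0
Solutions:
 u(x) = C1 + Integral(C2*airyai(-2^(1/3)*x/2) + C3*airybi(-2^(1/3)*x/2), x)


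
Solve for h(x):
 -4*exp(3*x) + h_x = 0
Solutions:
 h(x) = C1 + 4*exp(3*x)/3


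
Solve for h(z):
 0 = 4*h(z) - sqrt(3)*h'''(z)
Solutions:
 h(z) = C3*exp(2^(2/3)*3^(5/6)*z/3) + (C1*sin(2^(2/3)*3^(1/3)*z/2) + C2*cos(2^(2/3)*3^(1/3)*z/2))*exp(-2^(2/3)*3^(5/6)*z/6)


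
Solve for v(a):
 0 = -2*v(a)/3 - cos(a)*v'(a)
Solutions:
 v(a) = C1*(sin(a) - 1)^(1/3)/(sin(a) + 1)^(1/3)


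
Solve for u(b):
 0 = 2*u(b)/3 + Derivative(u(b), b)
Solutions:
 u(b) = C1*exp(-2*b/3)


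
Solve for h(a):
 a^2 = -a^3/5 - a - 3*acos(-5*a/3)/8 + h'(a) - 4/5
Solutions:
 h(a) = C1 + a^4/20 + a^3/3 + a^2/2 + 3*a*acos(-5*a/3)/8 + 4*a/5 + 3*sqrt(9 - 25*a^2)/40
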